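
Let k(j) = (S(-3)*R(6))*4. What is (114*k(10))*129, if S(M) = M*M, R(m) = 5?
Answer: 2647080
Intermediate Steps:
S(M) = M²
k(j) = 180 (k(j) = ((-3)²*5)*4 = (9*5)*4 = 45*4 = 180)
(114*k(10))*129 = (114*180)*129 = 20520*129 = 2647080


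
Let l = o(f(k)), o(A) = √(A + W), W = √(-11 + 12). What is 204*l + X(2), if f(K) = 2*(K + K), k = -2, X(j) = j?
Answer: 2 + 204*I*√7 ≈ 2.0 + 539.73*I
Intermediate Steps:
f(K) = 4*K (f(K) = 2*(2*K) = 4*K)
W = 1 (W = √1 = 1)
o(A) = √(1 + A) (o(A) = √(A + 1) = √(1 + A))
l = I*√7 (l = √(1 + 4*(-2)) = √(1 - 8) = √(-7) = I*√7 ≈ 2.6458*I)
204*l + X(2) = 204*(I*√7) + 2 = 204*I*√7 + 2 = 2 + 204*I*√7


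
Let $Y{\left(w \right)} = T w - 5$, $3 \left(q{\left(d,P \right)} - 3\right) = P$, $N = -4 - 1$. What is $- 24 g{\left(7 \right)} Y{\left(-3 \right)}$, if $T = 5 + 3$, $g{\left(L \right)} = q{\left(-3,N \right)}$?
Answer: $928$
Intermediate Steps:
$N = -5$
$q{\left(d,P \right)} = 3 + \frac{P}{3}$
$g{\left(L \right)} = \frac{4}{3}$ ($g{\left(L \right)} = 3 + \frac{1}{3} \left(-5\right) = 3 - \frac{5}{3} = \frac{4}{3}$)
$T = 8$
$Y{\left(w \right)} = -5 + 8 w$ ($Y{\left(w \right)} = 8 w - 5 = -5 + 8 w$)
$- 24 g{\left(7 \right)} Y{\left(-3 \right)} = \left(-24\right) \frac{4}{3} \left(-5 + 8 \left(-3\right)\right) = - 32 \left(-5 - 24\right) = \left(-32\right) \left(-29\right) = 928$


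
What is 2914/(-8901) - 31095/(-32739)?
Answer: 60458383/97136613 ≈ 0.62241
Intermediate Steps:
2914/(-8901) - 31095/(-32739) = 2914*(-1/8901) - 31095*(-1/32739) = -2914/8901 + 10365/10913 = 60458383/97136613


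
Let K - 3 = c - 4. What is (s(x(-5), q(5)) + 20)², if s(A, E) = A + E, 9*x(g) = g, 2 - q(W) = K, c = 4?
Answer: 27556/81 ≈ 340.20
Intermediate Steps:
K = 3 (K = 3 + (4 - 4) = 3 + 0 = 3)
q(W) = -1 (q(W) = 2 - 1*3 = 2 - 3 = -1)
x(g) = g/9
(s(x(-5), q(5)) + 20)² = (((⅑)*(-5) - 1) + 20)² = ((-5/9 - 1) + 20)² = (-14/9 + 20)² = (166/9)² = 27556/81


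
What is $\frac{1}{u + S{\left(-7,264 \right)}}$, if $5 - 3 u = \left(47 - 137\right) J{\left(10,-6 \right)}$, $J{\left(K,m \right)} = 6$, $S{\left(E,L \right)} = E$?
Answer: $\frac{3}{524} \approx 0.0057252$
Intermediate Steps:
$u = \frac{545}{3}$ ($u = \frac{5}{3} - \frac{\left(47 - 137\right) 6}{3} = \frac{5}{3} - \frac{\left(-90\right) 6}{3} = \frac{5}{3} - -180 = \frac{5}{3} + 180 = \frac{545}{3} \approx 181.67$)
$\frac{1}{u + S{\left(-7,264 \right)}} = \frac{1}{\frac{545}{3} - 7} = \frac{1}{\frac{524}{3}} = \frac{3}{524}$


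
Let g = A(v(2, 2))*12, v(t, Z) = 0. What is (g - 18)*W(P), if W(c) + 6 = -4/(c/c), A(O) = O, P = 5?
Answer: 180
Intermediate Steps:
W(c) = -10 (W(c) = -6 - 4/(c/c) = -6 - 4/1 = -6 - 4*1 = -6 - 4 = -10)
g = 0 (g = 0*12 = 0)
(g - 18)*W(P) = (0 - 18)*(-10) = -18*(-10) = 180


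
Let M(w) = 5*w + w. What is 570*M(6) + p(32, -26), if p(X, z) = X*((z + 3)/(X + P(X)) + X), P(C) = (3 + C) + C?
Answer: 2132120/99 ≈ 21537.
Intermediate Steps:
M(w) = 6*w
P(C) = 3 + 2*C
p(X, z) = X*(X + (3 + z)/(3 + 3*X)) (p(X, z) = X*((z + 3)/(X + (3 + 2*X)) + X) = X*((3 + z)/(3 + 3*X) + X) = X*(X + (3 + z)/(3 + 3*X)))
570*M(6) + p(32, -26) = 570*(6*6) + (⅓)*32*(3 - 26 + 3*32 + 3*32²)/(1 + 32) = 570*36 + (⅓)*32*(3 - 26 + 96 + 3*1024)/33 = 20520 + (⅓)*32*(1/33)*(3 - 26 + 96 + 3072) = 20520 + (⅓)*32*(1/33)*3145 = 20520 + 100640/99 = 2132120/99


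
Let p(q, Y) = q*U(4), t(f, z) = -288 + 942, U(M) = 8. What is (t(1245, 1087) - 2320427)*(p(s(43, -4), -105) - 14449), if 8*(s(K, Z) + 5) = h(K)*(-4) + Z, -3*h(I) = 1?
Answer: 100852131175/3 ≈ 3.3617e+10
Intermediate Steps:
h(I) = -1/3 (h(I) = -1/3*1 = -1/3)
t(f, z) = 654
s(K, Z) = -29/6 + Z/8 (s(K, Z) = -5 + (-1/3*(-4) + Z)/8 = -5 + (4/3 + Z)/8 = -5 + (1/6 + Z/8) = -29/6 + Z/8)
p(q, Y) = 8*q (p(q, Y) = q*8 = 8*q)
(t(1245, 1087) - 2320427)*(p(s(43, -4), -105) - 14449) = (654 - 2320427)*(8*(-29/6 + (1/8)*(-4)) - 14449) = -2319773*(8*(-29/6 - 1/2) - 14449) = -2319773*(8*(-16/3) - 14449) = -2319773*(-128/3 - 14449) = -2319773*(-43475/3) = 100852131175/3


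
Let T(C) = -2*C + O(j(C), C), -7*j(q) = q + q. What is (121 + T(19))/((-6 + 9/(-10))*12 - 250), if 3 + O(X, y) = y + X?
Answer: -3275/11648 ≈ -0.28116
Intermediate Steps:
j(q) = -2*q/7 (j(q) = -(q + q)/7 = -2*q/7)
O(X, y) = -3 + X + y (O(X, y) = -3 + (y + X) = -3 + (X + y) = -3 + X + y)
T(C) = -3 - 9*C/7 (T(C) = -2*C + (-3 - 2*C/7 + C) = -2*C + (-3 + 5*C/7) = -3 - 9*C/7)
(121 + T(19))/((-6 + 9/(-10))*12 - 250) = (121 + (-3 - 9/7*19))/((-6 + 9/(-10))*12 - 250) = (121 + (-3 - 171/7))/((-6 + 9*(-⅒))*12 - 250) = (121 - 192/7)/((-6 - 9/10)*12 - 250) = 655/(7*(-69/10*12 - 250)) = 655/(7*(-414/5 - 250)) = 655/(7*(-1664/5)) = (655/7)*(-5/1664) = -3275/11648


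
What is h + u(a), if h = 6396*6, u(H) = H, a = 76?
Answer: 38452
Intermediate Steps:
h = 38376
h + u(a) = 38376 + 76 = 38452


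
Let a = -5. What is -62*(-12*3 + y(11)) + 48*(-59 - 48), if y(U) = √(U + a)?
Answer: -2904 - 62*√6 ≈ -3055.9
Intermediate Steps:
y(U) = √(-5 + U) (y(U) = √(U - 5) = √(-5 + U))
-62*(-12*3 + y(11)) + 48*(-59 - 48) = -62*(-12*3 + √(-5 + 11)) + 48*(-59 - 48) = -62*(-36 + √6) + 48*(-107) = (2232 - 62*√6) - 5136 = -2904 - 62*√6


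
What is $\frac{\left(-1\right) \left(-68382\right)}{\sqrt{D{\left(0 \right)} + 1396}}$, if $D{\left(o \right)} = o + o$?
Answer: $\frac{34191 \sqrt{349}}{349} \approx 1830.2$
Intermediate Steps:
$D{\left(o \right)} = 2 o$
$\frac{\left(-1\right) \left(-68382\right)}{\sqrt{D{\left(0 \right)} + 1396}} = \frac{\left(-1\right) \left(-68382\right)}{\sqrt{2 \cdot 0 + 1396}} = \frac{68382}{\sqrt{0 + 1396}} = \frac{68382}{\sqrt{1396}} = \frac{68382}{2 \sqrt{349}} = 68382 \frac{\sqrt{349}}{698} = \frac{34191 \sqrt{349}}{349}$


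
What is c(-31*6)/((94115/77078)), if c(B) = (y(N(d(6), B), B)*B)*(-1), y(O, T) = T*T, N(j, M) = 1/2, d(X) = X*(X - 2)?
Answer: 495985830768/94115 ≈ 5.2700e+6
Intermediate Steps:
d(X) = X*(-2 + X)
N(j, M) = 1/2
y(O, T) = T**2
c(B) = -B**3 (c(B) = (B**2*B)*(-1) = B**3*(-1) = -B**3)
c(-31*6)/((94115/77078)) = (-(-31*6)**3)/((94115/77078)) = (-1*(-186)**3)/((94115*(1/77078))) = (-1*(-6434856))/(94115/77078) = 6434856*(77078/94115) = 495985830768/94115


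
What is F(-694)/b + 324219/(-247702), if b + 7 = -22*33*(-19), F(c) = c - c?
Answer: -46317/35386 ≈ -1.3089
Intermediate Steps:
F(c) = 0
b = 13787 (b = -7 - 22*33*(-19) = -7 - 726*(-19) = -7 + 13794 = 13787)
F(-694)/b + 324219/(-247702) = 0/13787 + 324219/(-247702) = 0*(1/13787) + 324219*(-1/247702) = 0 - 46317/35386 = -46317/35386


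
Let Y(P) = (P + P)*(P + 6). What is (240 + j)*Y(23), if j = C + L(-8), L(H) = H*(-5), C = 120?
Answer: 533600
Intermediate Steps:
L(H) = -5*H
Y(P) = 2*P*(6 + P) (Y(P) = (2*P)*(6 + P) = 2*P*(6 + P))
j = 160 (j = 120 - 5*(-8) = 120 + 40 = 160)
(240 + j)*Y(23) = (240 + 160)*(2*23*(6 + 23)) = 400*(2*23*29) = 400*1334 = 533600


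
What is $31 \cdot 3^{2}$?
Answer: $279$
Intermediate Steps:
$31 \cdot 3^{2} = 31 \cdot 9 = 279$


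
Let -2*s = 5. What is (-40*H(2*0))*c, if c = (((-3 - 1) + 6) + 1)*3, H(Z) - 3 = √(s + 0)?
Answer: -1080 - 180*I*√10 ≈ -1080.0 - 569.21*I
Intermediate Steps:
s = -5/2 (s = -½*5 = -5/2 ≈ -2.5000)
H(Z) = 3 + I*√10/2 (H(Z) = 3 + √(-5/2 + 0) = 3 + √(-5/2) = 3 + I*√10/2)
c = 9 (c = ((-4 + 6) + 1)*3 = (2 + 1)*3 = 3*3 = 9)
(-40*H(2*0))*c = -40*(3 + I*√10/2)*9 = (-120 - 20*I*√10)*9 = -1080 - 180*I*√10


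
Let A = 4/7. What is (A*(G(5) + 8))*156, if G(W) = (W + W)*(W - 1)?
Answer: 29952/7 ≈ 4278.9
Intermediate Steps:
A = 4/7 (A = 4*(1/7) = 4/7 ≈ 0.57143)
G(W) = 2*W*(-1 + W) (G(W) = (2*W)*(-1 + W) = 2*W*(-1 + W))
(A*(G(5) + 8))*156 = (4*(2*5*(-1 + 5) + 8)/7)*156 = (4*(2*5*4 + 8)/7)*156 = (4*(40 + 8)/7)*156 = ((4/7)*48)*156 = (192/7)*156 = 29952/7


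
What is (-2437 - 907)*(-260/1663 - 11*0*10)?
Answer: 869440/1663 ≈ 522.81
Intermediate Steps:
(-2437 - 907)*(-260/1663 - 11*0*10) = -3344*(-260*1/1663 + 0*10) = -3344*(-260/1663 + 0) = -3344*(-260/1663) = 869440/1663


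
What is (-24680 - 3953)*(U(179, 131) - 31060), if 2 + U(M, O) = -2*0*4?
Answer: 889398246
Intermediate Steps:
U(M, O) = -2 (U(M, O) = -2 - 2*0*4 = -2 + 0*4 = -2 + 0 = -2)
(-24680 - 3953)*(U(179, 131) - 31060) = (-24680 - 3953)*(-2 - 31060) = -28633*(-31062) = 889398246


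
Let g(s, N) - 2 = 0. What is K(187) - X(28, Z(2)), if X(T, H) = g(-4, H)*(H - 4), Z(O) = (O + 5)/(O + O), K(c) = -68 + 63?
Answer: -1/2 ≈ -0.50000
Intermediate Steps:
g(s, N) = 2 (g(s, N) = 2 + 0 = 2)
K(c) = -5
Z(O) = (5 + O)/(2*O) (Z(O) = (5 + O)/((2*O)) = (5 + O)*(1/(2*O)) = (5 + O)/(2*O))
X(T, H) = -8 + 2*H (X(T, H) = 2*(H - 4) = 2*(-4 + H) = -8 + 2*H)
K(187) - X(28, Z(2)) = -5 - (-8 + 2*((1/2)*(5 + 2)/2)) = -5 - (-8 + 2*((1/2)*(1/2)*7)) = -5 - (-8 + 2*(7/4)) = -5 - (-8 + 7/2) = -5 - 1*(-9/2) = -5 + 9/2 = -1/2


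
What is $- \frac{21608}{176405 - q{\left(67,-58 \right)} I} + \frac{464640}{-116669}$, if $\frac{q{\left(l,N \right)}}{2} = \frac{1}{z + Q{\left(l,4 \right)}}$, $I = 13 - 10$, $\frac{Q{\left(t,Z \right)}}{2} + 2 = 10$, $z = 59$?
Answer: $- \frac{2112144144520}{514524640287} \approx -4.105$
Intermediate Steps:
$Q{\left(t,Z \right)} = 16$ ($Q{\left(t,Z \right)} = -4 + 2 \cdot 10 = -4 + 20 = 16$)
$I = 3$
$q{\left(l,N \right)} = \frac{2}{75}$ ($q{\left(l,N \right)} = \frac{2}{59 + 16} = \frac{2}{75}$)
$- \frac{21608}{176405 - q{\left(67,-58 \right)} I} + \frac{464640}{-116669} = - \frac{21608}{176405 - \frac{2}{75} \cdot 3} + \frac{464640}{-116669} = - \frac{21608}{176405 - \frac{2}{25}} + 464640 \left(- \frac{1}{116669}\right) = - \frac{21608}{176405 - \frac{2}{25}} - \frac{464640}{116669} = - \frac{21608}{\frac{4410123}{25}} - \frac{464640}{116669} = \left(-21608\right) \frac{25}{4410123} - \frac{464640}{116669} = - \frac{540200}{4410123} - \frac{464640}{116669} = - \frac{2112144144520}{514524640287}$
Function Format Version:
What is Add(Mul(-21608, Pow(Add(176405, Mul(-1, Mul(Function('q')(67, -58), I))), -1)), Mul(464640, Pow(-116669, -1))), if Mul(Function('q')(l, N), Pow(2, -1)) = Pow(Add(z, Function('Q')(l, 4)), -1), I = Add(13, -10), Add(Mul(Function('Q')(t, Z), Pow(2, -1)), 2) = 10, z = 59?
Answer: Rational(-2112144144520, 514524640287) ≈ -4.1050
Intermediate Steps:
Function('Q')(t, Z) = 16 (Function('Q')(t, Z) = Add(-4, Mul(2, 10)) = Add(-4, 20) = 16)
I = 3
Function('q')(l, N) = Rational(2, 75) (Function('q')(l, N) = Mul(2, Pow(Add(59, 16), -1)) = Mul(2, Pow(75, -1)) = Mul(2, Rational(1, 75)) = Rational(2, 75))
Add(Mul(-21608, Pow(Add(176405, Mul(-1, Mul(Function('q')(67, -58), I))), -1)), Mul(464640, Pow(-116669, -1))) = Add(Mul(-21608, Pow(Add(176405, Mul(-1, Mul(Rational(2, 75), 3))), -1)), Mul(464640, Pow(-116669, -1))) = Add(Mul(-21608, Pow(Add(176405, Mul(-1, Rational(2, 25))), -1)), Mul(464640, Rational(-1, 116669))) = Add(Mul(-21608, Pow(Add(176405, Rational(-2, 25)), -1)), Rational(-464640, 116669)) = Add(Mul(-21608, Pow(Rational(4410123, 25), -1)), Rational(-464640, 116669)) = Add(Mul(-21608, Rational(25, 4410123)), Rational(-464640, 116669)) = Add(Rational(-540200, 4410123), Rational(-464640, 116669)) = Rational(-2112144144520, 514524640287)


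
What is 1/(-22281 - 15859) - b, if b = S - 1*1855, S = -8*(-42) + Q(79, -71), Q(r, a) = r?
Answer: 54921599/38140 ≈ 1440.0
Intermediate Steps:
S = 415 (S = -8*(-42) + 79 = 336 + 79 = 415)
b = -1440 (b = 415 - 1*1855 = 415 - 1855 = -1440)
1/(-22281 - 15859) - b = 1/(-22281 - 15859) - 1*(-1440) = 1/(-38140) + 1440 = -1/38140 + 1440 = 54921599/38140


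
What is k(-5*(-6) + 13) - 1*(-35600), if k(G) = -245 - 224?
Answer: 35131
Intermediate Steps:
k(G) = -469
k(-5*(-6) + 13) - 1*(-35600) = -469 - 1*(-35600) = -469 + 35600 = 35131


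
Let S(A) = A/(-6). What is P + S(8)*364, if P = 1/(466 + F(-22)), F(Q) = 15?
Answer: -700333/1443 ≈ -485.33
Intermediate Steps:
S(A) = -A/6 (S(A) = A*(-⅙) = -A/6)
P = 1/481 (P = 1/(466 + 15) = 1/481 ≈ 0.0020790)
P + S(8)*364 = 1/481 - ⅙*8*364 = 1/481 - 4/3*364 = 1/481 - 1456/3 = -700333/1443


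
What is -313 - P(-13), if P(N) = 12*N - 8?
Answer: -149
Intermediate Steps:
P(N) = -8 + 12*N
-313 - P(-13) = -313 - (-8 + 12*(-13)) = -313 - (-8 - 156) = -313 - 1*(-164) = -313 + 164 = -149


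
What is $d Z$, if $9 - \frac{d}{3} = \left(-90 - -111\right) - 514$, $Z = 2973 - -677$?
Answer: $5496900$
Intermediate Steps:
$Z = 3650$ ($Z = 2973 + 677 = 3650$)
$d = 1506$ ($d = 27 - 3 \left(\left(-90 - -111\right) - 514\right) = 27 - 3 \left(\left(-90 + 111\right) - 514\right) = 27 - 3 \left(21 - 514\right) = 27 - -1479 = 27 + 1479 = 1506$)
$d Z = 1506 \cdot 3650 = 5496900$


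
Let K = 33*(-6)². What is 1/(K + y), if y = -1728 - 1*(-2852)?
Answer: 1/2312 ≈ 0.00043253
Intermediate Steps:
K = 1188 (K = 33*36 = 1188)
y = 1124 (y = -1728 + 2852 = 1124)
1/(K + y) = 1/(1188 + 1124) = 1/2312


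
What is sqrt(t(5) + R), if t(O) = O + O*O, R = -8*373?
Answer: I*sqrt(2954) ≈ 54.351*I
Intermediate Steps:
R = -2984
t(O) = O + O**2
sqrt(t(5) + R) = sqrt(5*(1 + 5) - 2984) = sqrt(5*6 - 2984) = sqrt(30 - 2984) = sqrt(-2954) = I*sqrt(2954)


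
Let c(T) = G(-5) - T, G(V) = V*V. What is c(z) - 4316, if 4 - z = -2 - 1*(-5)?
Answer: -4292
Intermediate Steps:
G(V) = V²
z = 1 (z = 4 - (-2 - 1*(-5)) = 4 - (-2 + 5) = 4 - 1*3 = 4 - 3 = 1)
c(T) = 25 - T (c(T) = (-5)² - T = 25 - T)
c(z) - 4316 = (25 - 1*1) - 4316 = (25 - 1) - 4316 = 24 - 4316 = -4292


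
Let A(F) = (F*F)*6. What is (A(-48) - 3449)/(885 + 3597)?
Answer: 125/54 ≈ 2.3148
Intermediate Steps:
A(F) = 6*F**2 (A(F) = F**2*6 = 6*F**2)
(A(-48) - 3449)/(885 + 3597) = (6*(-48)**2 - 3449)/(885 + 3597) = (6*2304 - 3449)/4482 = (13824 - 3449)*(1/4482) = 10375*(1/4482) = 125/54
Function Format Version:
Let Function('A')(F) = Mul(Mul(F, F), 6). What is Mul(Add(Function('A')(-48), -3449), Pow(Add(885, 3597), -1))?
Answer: Rational(125, 54) ≈ 2.3148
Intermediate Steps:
Function('A')(F) = Mul(6, Pow(F, 2)) (Function('A')(F) = Mul(Pow(F, 2), 6) = Mul(6, Pow(F, 2)))
Mul(Add(Function('A')(-48), -3449), Pow(Add(885, 3597), -1)) = Mul(Add(Mul(6, Pow(-48, 2)), -3449), Pow(Add(885, 3597), -1)) = Mul(Add(Mul(6, 2304), -3449), Pow(4482, -1)) = Mul(Add(13824, -3449), Rational(1, 4482)) = Mul(10375, Rational(1, 4482)) = Rational(125, 54)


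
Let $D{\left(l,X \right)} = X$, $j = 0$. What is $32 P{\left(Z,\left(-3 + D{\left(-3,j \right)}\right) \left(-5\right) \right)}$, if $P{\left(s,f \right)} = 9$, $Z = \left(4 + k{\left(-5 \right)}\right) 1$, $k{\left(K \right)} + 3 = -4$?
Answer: $288$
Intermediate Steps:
$k{\left(K \right)} = -7$ ($k{\left(K \right)} = -3 - 4 = -7$)
$Z = -3$ ($Z = \left(4 - 7\right) 1 = \left(-3\right) 1 = -3$)
$32 P{\left(Z,\left(-3 + D{\left(-3,j \right)}\right) \left(-5\right) \right)} = 32 \cdot 9 = 288$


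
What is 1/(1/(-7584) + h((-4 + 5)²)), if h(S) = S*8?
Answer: 7584/60671 ≈ 0.12500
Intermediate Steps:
h(S) = 8*S
1/(1/(-7584) + h((-4 + 5)²)) = 1/(1/(-7584) + 8*(-4 + 5)²) = 1/(-1/7584 + 8*1²) = 1/(-1/7584 + 8*1) = 1/(-1/7584 + 8) = 1/(60671/7584) = 7584/60671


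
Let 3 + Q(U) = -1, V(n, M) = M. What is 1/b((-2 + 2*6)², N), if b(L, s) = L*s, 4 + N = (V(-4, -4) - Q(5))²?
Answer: -1/400 ≈ -0.0025000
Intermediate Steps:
Q(U) = -4 (Q(U) = -3 - 1 = -4)
N = -4 (N = -4 + (-4 - 1*(-4))² = -4 + (-4 + 4)² = -4 + 0² = -4 + 0 = -4)
1/b((-2 + 2*6)², N) = 1/((-2 + 2*6)²*(-4)) = 1/((-2 + 12)²*(-4)) = 1/(10²*(-4)) = 1/(100*(-4)) = 1/(-400) = -1/400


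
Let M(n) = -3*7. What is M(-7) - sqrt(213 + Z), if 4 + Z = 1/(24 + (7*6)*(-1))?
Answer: -21 - sqrt(7522)/6 ≈ -35.455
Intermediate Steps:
M(n) = -21
Z = -73/18 (Z = -4 + 1/(24 + (7*6)*(-1)) = -4 + 1/(24 + 42*(-1)) = -4 + 1/(24 - 42) = -4 + 1/(-18) = -4 - 1/18 = -73/18 ≈ -4.0556)
M(-7) - sqrt(213 + Z) = -21 - sqrt(213 - 73/18) = -21 - sqrt(3761/18) = -21 - sqrt(7522)/6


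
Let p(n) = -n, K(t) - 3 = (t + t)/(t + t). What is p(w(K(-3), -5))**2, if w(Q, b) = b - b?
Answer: 0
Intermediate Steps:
K(t) = 4 (K(t) = 3 + (t + t)/(t + t) = 3 + (2*t)/((2*t)) = 3 + (2*t)*(1/(2*t)) = 3 + 1 = 4)
w(Q, b) = 0
p(w(K(-3), -5))**2 = (-1*0)**2 = 0**2 = 0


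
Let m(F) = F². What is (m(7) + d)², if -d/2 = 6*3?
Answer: 169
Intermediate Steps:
d = -36 (d = -12*3 = -2*18 = -36)
(m(7) + d)² = (7² - 36)² = (49 - 36)² = 13² = 169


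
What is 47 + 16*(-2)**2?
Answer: 111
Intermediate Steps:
47 + 16*(-2)**2 = 47 + 16*4 = 47 + 64 = 111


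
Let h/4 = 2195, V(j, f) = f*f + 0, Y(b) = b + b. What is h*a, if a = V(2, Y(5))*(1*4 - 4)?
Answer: 0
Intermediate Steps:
Y(b) = 2*b
V(j, f) = f**2 (V(j, f) = f**2 + 0 = f**2)
h = 8780 (h = 4*2195 = 8780)
a = 0 (a = (2*5)**2*(1*4 - 4) = 10**2*(4 - 4) = 100*0 = 0)
h*a = 8780*0 = 0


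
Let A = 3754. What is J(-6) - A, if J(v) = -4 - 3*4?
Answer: -3770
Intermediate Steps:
J(v) = -16 (J(v) = -4 - 12 = -16)
J(-6) - A = -16 - 1*3754 = -16 - 3754 = -3770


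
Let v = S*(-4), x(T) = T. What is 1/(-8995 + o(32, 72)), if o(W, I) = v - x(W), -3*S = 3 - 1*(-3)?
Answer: -1/9019 ≈ -0.00011088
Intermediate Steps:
S = -2 (S = -(3 - 1*(-3))/3 = -(3 + 3)/3 = -⅓*6 = -2)
v = 8 (v = -2*(-4) = 8)
o(W, I) = 8 - W
1/(-8995 + o(32, 72)) = 1/(-8995 + (8 - 1*32)) = 1/(-8995 + (8 - 32)) = 1/(-8995 - 24) = 1/(-9019) = -1/9019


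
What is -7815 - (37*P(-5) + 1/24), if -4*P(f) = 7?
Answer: -186007/24 ≈ -7750.3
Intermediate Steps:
P(f) = -7/4 (P(f) = -1/4*7 = -7/4)
-7815 - (37*P(-5) + 1/24) = -7815 - (37*(-7/4) + 1/24) = -7815 - (-259/4 + 1/24) = -7815 - 1*(-1553/24) = -7815 + 1553/24 = -186007/24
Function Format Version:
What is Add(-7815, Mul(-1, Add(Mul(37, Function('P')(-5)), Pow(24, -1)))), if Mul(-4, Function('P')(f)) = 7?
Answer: Rational(-186007, 24) ≈ -7750.3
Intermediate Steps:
Function('P')(f) = Rational(-7, 4) (Function('P')(f) = Mul(Rational(-1, 4), 7) = Rational(-7, 4))
Add(-7815, Mul(-1, Add(Mul(37, Function('P')(-5)), Pow(24, -1)))) = Add(-7815, Mul(-1, Add(Mul(37, Rational(-7, 4)), Pow(24, -1)))) = Add(-7815, Mul(-1, Add(Rational(-259, 4), Rational(1, 24)))) = Add(-7815, Mul(-1, Rational(-1553, 24))) = Add(-7815, Rational(1553, 24)) = Rational(-186007, 24)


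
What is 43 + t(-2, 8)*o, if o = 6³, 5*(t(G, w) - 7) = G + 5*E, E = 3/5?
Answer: 7991/5 ≈ 1598.2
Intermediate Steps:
E = ⅗ (E = 3*(⅕) = ⅗ ≈ 0.60000)
t(G, w) = 38/5 + G/5 (t(G, w) = 7 + (G + 5*(⅗))/5 = 7 + (G + 3)/5 = 7 + (3 + G)/5 = 7 + (⅗ + G/5) = 38/5 + G/5)
o = 216
43 + t(-2, 8)*o = 43 + (38/5 + (⅕)*(-2))*216 = 43 + (38/5 - ⅖)*216 = 43 + (36/5)*216 = 43 + 7776/5 = 7991/5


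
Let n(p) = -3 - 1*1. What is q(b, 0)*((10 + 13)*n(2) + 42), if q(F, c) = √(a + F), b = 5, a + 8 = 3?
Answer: 0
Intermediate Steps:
a = -5 (a = -8 + 3 = -5)
n(p) = -4 (n(p) = -3 - 1 = -4)
q(F, c) = √(-5 + F)
q(b, 0)*((10 + 13)*n(2) + 42) = √(-5 + 5)*((10 + 13)*(-4) + 42) = √0*(23*(-4) + 42) = 0*(-92 + 42) = 0*(-50) = 0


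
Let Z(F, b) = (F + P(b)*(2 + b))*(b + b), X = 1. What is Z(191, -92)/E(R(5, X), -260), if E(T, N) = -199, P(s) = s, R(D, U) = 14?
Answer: 1558664/199 ≈ 7832.5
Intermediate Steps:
Z(F, b) = 2*b*(F + b*(2 + b)) (Z(F, b) = (F + b*(2 + b))*(b + b) = (F + b*(2 + b))*(2*b) = 2*b*(F + b*(2 + b)))
Z(191, -92)/E(R(5, X), -260) = (2*(-92)*(191 + (-92)² + 2*(-92)))/(-199) = (2*(-92)*(191 + 8464 - 184))*(-1/199) = (2*(-92)*8471)*(-1/199) = -1558664*(-1/199) = 1558664/199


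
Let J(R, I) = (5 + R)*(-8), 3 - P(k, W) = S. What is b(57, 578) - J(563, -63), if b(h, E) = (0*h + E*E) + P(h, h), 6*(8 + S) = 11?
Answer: 2031823/6 ≈ 3.3864e+5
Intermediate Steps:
S = -37/6 (S = -8 + (⅙)*11 = -8 + 11/6 = -37/6 ≈ -6.1667)
P(k, W) = 55/6 (P(k, W) = 3 - 1*(-37/6) = 3 + 37/6 = 55/6)
b(h, E) = 55/6 + E² (b(h, E) = (0*h + E*E) + 55/6 = (0 + E²) + 55/6 = E² + 55/6 = 55/6 + E²)
J(R, I) = -40 - 8*R
b(57, 578) - J(563, -63) = (55/6 + 578²) - (-40 - 8*563) = (55/6 + 334084) - (-40 - 4504) = 2004559/6 - 1*(-4544) = 2004559/6 + 4544 = 2031823/6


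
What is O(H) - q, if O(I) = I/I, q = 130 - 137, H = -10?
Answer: 8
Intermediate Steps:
q = -7
O(I) = 1
O(H) - q = 1 - 1*(-7) = 1 + 7 = 8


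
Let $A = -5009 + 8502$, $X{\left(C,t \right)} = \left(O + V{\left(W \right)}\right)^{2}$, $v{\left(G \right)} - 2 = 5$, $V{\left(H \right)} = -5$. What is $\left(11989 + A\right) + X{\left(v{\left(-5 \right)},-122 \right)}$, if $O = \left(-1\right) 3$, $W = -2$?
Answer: $15546$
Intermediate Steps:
$v{\left(G \right)} = 7$ ($v{\left(G \right)} = 2 + 5 = 7$)
$O = -3$
$X{\left(C,t \right)} = 64$ ($X{\left(C,t \right)} = \left(-3 - 5\right)^{2} = \left(-8\right)^{2} = 64$)
$A = 3493$
$\left(11989 + A\right) + X{\left(v{\left(-5 \right)},-122 \right)} = \left(11989 + 3493\right) + 64 = 15482 + 64 = 15546$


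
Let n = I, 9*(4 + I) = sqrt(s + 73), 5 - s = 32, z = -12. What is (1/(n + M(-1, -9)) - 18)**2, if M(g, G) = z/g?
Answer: 4216927311/13199522 + 413262*sqrt(46)/6599761 ≈ 319.90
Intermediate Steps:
s = -27 (s = 5 - 1*32 = 5 - 32 = -27)
M(g, G) = -12/g
I = -4 + sqrt(46)/9 (I = -4 + sqrt(-27 + 73)/9 = -4 + sqrt(46)/9 ≈ -3.2464)
n = -4 + sqrt(46)/9 ≈ -3.2464
(1/(n + M(-1, -9)) - 18)**2 = (1/((-4 + sqrt(46)/9) - 12/(-1)) - 18)**2 = (1/((-4 + sqrt(46)/9) - 12*(-1)) - 18)**2 = (1/((-4 + sqrt(46)/9) + 12) - 18)**2 = (1/(8 + sqrt(46)/9) - 18)**2 = (-18 + 1/(8 + sqrt(46)/9))**2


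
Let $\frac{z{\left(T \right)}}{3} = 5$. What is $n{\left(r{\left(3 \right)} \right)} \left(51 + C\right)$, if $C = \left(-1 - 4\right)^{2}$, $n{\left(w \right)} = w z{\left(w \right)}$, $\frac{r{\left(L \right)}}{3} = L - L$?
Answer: $0$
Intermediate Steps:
$r{\left(L \right)} = 0$ ($r{\left(L \right)} = 3 \left(L - L\right) = 3 \cdot 0 = 0$)
$z{\left(T \right)} = 15$ ($z{\left(T \right)} = 3 \cdot 5 = 15$)
$n{\left(w \right)} = 15 w$ ($n{\left(w \right)} = w 15 = 15 w$)
$C = 25$ ($C = \left(-5\right)^{2} = 25$)
$n{\left(r{\left(3 \right)} \right)} \left(51 + C\right) = 15 \cdot 0 \left(51 + 25\right) = 0 \cdot 76 = 0$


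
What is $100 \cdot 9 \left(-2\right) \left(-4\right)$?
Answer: $7200$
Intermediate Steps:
$100 \cdot 9 \left(-2\right) \left(-4\right) = 100 \left(\left(-18\right) \left(-4\right)\right) = 100 \cdot 72 = 7200$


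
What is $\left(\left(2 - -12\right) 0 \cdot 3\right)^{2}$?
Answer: $0$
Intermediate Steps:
$\left(\left(2 - -12\right) 0 \cdot 3\right)^{2} = \left(\left(2 + 12\right) 0 \cdot 3\right)^{2} = \left(14 \cdot 0 \cdot 3\right)^{2} = \left(0 \cdot 3\right)^{2} = 0^{2} = 0$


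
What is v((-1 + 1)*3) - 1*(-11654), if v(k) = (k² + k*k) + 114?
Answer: 11768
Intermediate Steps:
v(k) = 114 + 2*k² (v(k) = (k² + k²) + 114 = 2*k² + 114 = 114 + 2*k²)
v((-1 + 1)*3) - 1*(-11654) = (114 + 2*((-1 + 1)*3)²) - 1*(-11654) = (114 + 2*(0*3)²) + 11654 = (114 + 2*0²) + 11654 = (114 + 2*0) + 11654 = (114 + 0) + 11654 = 114 + 11654 = 11768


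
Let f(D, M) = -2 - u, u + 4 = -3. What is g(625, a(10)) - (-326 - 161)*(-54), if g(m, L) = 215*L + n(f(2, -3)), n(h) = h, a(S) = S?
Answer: -24143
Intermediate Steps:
u = -7 (u = -4 - 3 = -7)
f(D, M) = 5 (f(D, M) = -2 - 1*(-7) = -2 + 7 = 5)
g(m, L) = 5 + 215*L (g(m, L) = 215*L + 5 = 5 + 215*L)
g(625, a(10)) - (-326 - 161)*(-54) = (5 + 215*10) - (-326 - 161)*(-54) = (5 + 2150) - (-487)*(-54) = 2155 - 1*26298 = 2155 - 26298 = -24143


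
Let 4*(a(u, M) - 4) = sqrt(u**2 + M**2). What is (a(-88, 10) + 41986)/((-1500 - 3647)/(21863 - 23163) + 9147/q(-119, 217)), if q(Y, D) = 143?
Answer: 600457000/971317 + 7150*sqrt(1961)/971317 ≈ 618.51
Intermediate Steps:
a(u, M) = 4 + sqrt(M**2 + u**2)/4 (a(u, M) = 4 + sqrt(u**2 + M**2)/4 = 4 + sqrt(M**2 + u**2)/4)
(a(-88, 10) + 41986)/((-1500 - 3647)/(21863 - 23163) + 9147/q(-119, 217)) = ((4 + sqrt(10**2 + (-88)**2)/4) + 41986)/((-1500 - 3647)/(21863 - 23163) + 9147/143) = ((4 + sqrt(100 + 7744)/4) + 41986)/(-5147/(-1300) + 9147*(1/143)) = ((4 + sqrt(7844)/4) + 41986)/(-5147*(-1/1300) + 9147/143) = ((4 + (2*sqrt(1961))/4) + 41986)/(5147/1300 + 9147/143) = ((4 + sqrt(1961)/2) + 41986)/(971317/14300) = (41990 + sqrt(1961)/2)*(14300/971317) = 600457000/971317 + 7150*sqrt(1961)/971317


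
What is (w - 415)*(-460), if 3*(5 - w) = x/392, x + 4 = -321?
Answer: 55411025/294 ≈ 1.8847e+5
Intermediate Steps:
x = -325 (x = -4 - 321 = -325)
w = 6205/1176 (w = 5 - (-325)/(3*392) = 5 - ⅓*(-325/392) = 5 + 325/1176 = 6205/1176 ≈ 5.2764)
(w - 415)*(-460) = (6205/1176 - 415)*(-460) = -481835/1176*(-460) = 55411025/294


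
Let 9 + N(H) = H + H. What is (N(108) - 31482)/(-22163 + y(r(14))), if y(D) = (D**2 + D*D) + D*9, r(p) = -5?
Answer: 3475/2462 ≈ 1.4115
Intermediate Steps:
y(D) = 2*D**2 + 9*D (y(D) = (D**2 + D**2) + 9*D = 2*D**2 + 9*D)
N(H) = -9 + 2*H (N(H) = -9 + (H + H) = -9 + 2*H)
(N(108) - 31482)/(-22163 + y(r(14))) = ((-9 + 2*108) - 31482)/(-22163 - 5*(9 + 2*(-5))) = ((-9 + 216) - 31482)/(-22163 - 5*(9 - 10)) = (207 - 31482)/(-22163 - 5*(-1)) = -31275/(-22163 + 5) = -31275/(-22158) = -31275*(-1/22158) = 3475/2462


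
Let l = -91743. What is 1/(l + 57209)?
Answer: -1/34534 ≈ -2.8957e-5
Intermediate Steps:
1/(l + 57209) = 1/(-91743 + 57209) = 1/(-34534) = -1/34534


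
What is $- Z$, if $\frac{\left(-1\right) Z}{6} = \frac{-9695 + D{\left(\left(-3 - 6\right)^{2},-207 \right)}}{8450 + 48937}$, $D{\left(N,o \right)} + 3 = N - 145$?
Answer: $- \frac{19524}{19129} \approx -1.0206$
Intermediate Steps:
$D{\left(N,o \right)} = -148 + N$ ($D{\left(N,o \right)} = -3 + \left(N - 145\right) = -3 + \left(-145 + N\right) = -148 + N$)
$Z = \frac{19524}{19129}$ ($Z = - 6 \frac{-9695 - \left(148 - \left(-3 - 6\right)^{2}\right)}{8450 + 48937} = - 6 \frac{-9695 - \left(148 - \left(-9\right)^{2}\right)}{57387} = - 6 \left(-9695 + \left(-148 + 81\right)\right) \frac{1}{57387} = - 6 \left(-9695 - 67\right) \frac{1}{57387} = - 6 \left(\left(-9762\right) \frac{1}{57387}\right) = \left(-6\right) \left(- \frac{3254}{19129}\right) = \frac{19524}{19129} \approx 1.0206$)
$- Z = \left(-1\right) \frac{19524}{19129} = - \frac{19524}{19129}$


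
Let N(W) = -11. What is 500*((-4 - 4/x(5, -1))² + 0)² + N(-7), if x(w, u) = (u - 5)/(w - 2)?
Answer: 7989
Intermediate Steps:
x(w, u) = (-5 + u)/(-2 + w)
500*((-4 - 4/x(5, -1))² + 0)² + N(-7) = 500*((-4 - 4*(-2 + 5)/(-5 - 1))² + 0)² - 11 = 500*((-4 - 4/(-6/3))² + 0)² - 11 = 500*((-4 - 4/((⅓)*(-6)))² + 0)² - 11 = 500*((-4 - 4/(-2))² + 0)² - 11 = 500*((-4 - 4*(-½))² + 0)² - 11 = 500*((-4 + 2)² + 0)² - 11 = 500*((-2)² + 0)² - 11 = 500*(4 + 0)² - 11 = 500*4² - 11 = 500*16 - 11 = 8000 - 11 = 7989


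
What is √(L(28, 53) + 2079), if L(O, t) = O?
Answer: 7*√43 ≈ 45.902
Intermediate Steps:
√(L(28, 53) + 2079) = √(28 + 2079) = √2107 = 7*√43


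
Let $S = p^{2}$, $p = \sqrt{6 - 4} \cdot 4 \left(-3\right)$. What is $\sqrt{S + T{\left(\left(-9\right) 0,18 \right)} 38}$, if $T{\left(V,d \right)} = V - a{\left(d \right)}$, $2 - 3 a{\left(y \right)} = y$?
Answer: $\frac{8 \sqrt{69}}{3} \approx 22.151$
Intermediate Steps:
$a{\left(y \right)} = \frac{2}{3} - \frac{y}{3}$
$T{\left(V,d \right)} = - \frac{2}{3} + V + \frac{d}{3}$ ($T{\left(V,d \right)} = V - \left(\frac{2}{3} - \frac{d}{3}\right) = V + \left(- \frac{2}{3} + \frac{d}{3}\right) = - \frac{2}{3} + V + \frac{d}{3}$)
$p = - 12 \sqrt{2}$ ($p = \sqrt{2} \cdot 4 \left(-3\right) = 4 \sqrt{2} \left(-3\right) = - 12 \sqrt{2} \approx -16.971$)
$S = 288$ ($S = \left(- 12 \sqrt{2}\right)^{2} = 288$)
$\sqrt{S + T{\left(\left(-9\right) 0,18 \right)} 38} = \sqrt{288 + \left(- \frac{2}{3} - 0 + \frac{1}{3} \cdot 18\right) 38} = \sqrt{288 + \left(- \frac{2}{3} + 0 + 6\right) 38} = \sqrt{288 + \frac{16}{3} \cdot 38} = \sqrt{288 + \frac{608}{3}} = \sqrt{\frac{1472}{3}} = \frac{8 \sqrt{69}}{3}$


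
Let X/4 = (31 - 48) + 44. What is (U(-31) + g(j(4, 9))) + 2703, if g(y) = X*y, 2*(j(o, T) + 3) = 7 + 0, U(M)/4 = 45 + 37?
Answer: 3085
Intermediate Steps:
U(M) = 328 (U(M) = 4*(45 + 37) = 4*82 = 328)
j(o, T) = ½ (j(o, T) = -3 + (7 + 0)/2 = -3 + (½)*7 = -3 + 7/2 = ½)
X = 108 (X = 4*((31 - 48) + 44) = 4*(-17 + 44) = 4*27 = 108)
g(y) = 108*y
(U(-31) + g(j(4, 9))) + 2703 = (328 + 108*(½)) + 2703 = (328 + 54) + 2703 = 382 + 2703 = 3085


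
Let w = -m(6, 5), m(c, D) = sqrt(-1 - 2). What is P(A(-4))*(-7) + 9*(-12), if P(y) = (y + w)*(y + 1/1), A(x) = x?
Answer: -192 - 21*I*sqrt(3) ≈ -192.0 - 36.373*I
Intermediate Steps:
m(c, D) = I*sqrt(3) (m(c, D) = sqrt(-3) = I*sqrt(3))
w = -I*sqrt(3) ≈ -1.732*I
P(y) = (1 + y)*(y - I*sqrt(3)) (P(y) = (y - I*sqrt(3))*(y + 1/1) = (y - I*sqrt(3))*(y + 1) = (y - I*sqrt(3))*(1 + y) = (1 + y)*(y - I*sqrt(3)))
P(A(-4))*(-7) + 9*(-12) = (-4 + (-4)**2 - I*sqrt(3) - 1*I*(-4)*sqrt(3))*(-7) + 9*(-12) = (-4 + 16 - I*sqrt(3) + 4*I*sqrt(3))*(-7) - 108 = (12 + 3*I*sqrt(3))*(-7) - 108 = (-84 - 21*I*sqrt(3)) - 108 = -192 - 21*I*sqrt(3)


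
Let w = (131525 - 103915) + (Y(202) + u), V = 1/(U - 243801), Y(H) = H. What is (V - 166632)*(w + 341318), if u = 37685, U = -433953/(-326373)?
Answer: -119864392486212052391/1768213996 ≈ -6.7788e+10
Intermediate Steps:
U = 144651/108791 (U = -433953*(-1/326373) = 144651/108791 ≈ 1.3296)
V = -108791/26523209940 (V = 1/(144651/108791 - 243801) = 1/(-26523209940/108791) = -108791/26523209940 ≈ -4.1017e-6)
w = 65497 (w = (131525 - 103915) + (202 + 37685) = 27610 + 37887 = 65497)
(V - 166632)*(w + 341318) = (-108791/26523209940 - 166632)*(65497 + 341318) = -4419615518830871/26523209940*406815 = -119864392486212052391/1768213996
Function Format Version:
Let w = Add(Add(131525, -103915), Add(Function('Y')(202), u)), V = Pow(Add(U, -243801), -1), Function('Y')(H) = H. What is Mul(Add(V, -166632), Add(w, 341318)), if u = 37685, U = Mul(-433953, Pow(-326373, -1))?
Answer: Rational(-119864392486212052391, 1768213996) ≈ -6.7788e+10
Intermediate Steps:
U = Rational(144651, 108791) (U = Mul(-433953, Rational(-1, 326373)) = Rational(144651, 108791) ≈ 1.3296)
V = Rational(-108791, 26523209940) (V = Pow(Add(Rational(144651, 108791), -243801), -1) = Pow(Rational(-26523209940, 108791), -1) = Rational(-108791, 26523209940) ≈ -4.1017e-6)
w = 65497 (w = Add(Add(131525, -103915), Add(202, 37685)) = Add(27610, 37887) = 65497)
Mul(Add(V, -166632), Add(w, 341318)) = Mul(Add(Rational(-108791, 26523209940), -166632), Add(65497, 341318)) = Mul(Rational(-4419615518830871, 26523209940), 406815) = Rational(-119864392486212052391, 1768213996)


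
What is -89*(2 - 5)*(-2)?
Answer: -534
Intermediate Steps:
-89*(2 - 5)*(-2) = -(-267)*(-2) = -89*6 = -534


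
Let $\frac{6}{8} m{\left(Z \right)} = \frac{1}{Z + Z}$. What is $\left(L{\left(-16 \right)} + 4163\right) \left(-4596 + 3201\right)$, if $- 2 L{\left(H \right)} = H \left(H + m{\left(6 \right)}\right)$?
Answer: $-5630065$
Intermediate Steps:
$m{\left(Z \right)} = \frac{2}{3 Z}$ ($m{\left(Z \right)} = \frac{4}{3 \left(Z + Z\right)} = \frac{4}{3 \cdot 2 Z} = \frac{4 \frac{1}{2 Z}}{3} = \frac{2}{3 Z}$)
$L{\left(H \right)} = - \frac{H \left(\frac{1}{9} + H\right)}{2}$ ($L{\left(H \right)} = - \frac{H \left(H + \frac{2}{3 \cdot 6}\right)}{2} = - \frac{H \left(H + \frac{2}{3} \cdot \frac{1}{6}\right)}{2} = - \frac{H \left(H + \frac{1}{9}\right)}{2} = - \frac{H \left(\frac{1}{9} + H\right)}{2}$)
$\left(L{\left(-16 \right)} + 4163\right) \left(-4596 + 3201\right) = \left(\left(- \frac{1}{18}\right) \left(-16\right) \left(1 + 9 \left(-16\right)\right) + 4163\right) \left(-4596 + 3201\right) = \left(\left(- \frac{1}{18}\right) \left(-16\right) \left(1 - 144\right) + 4163\right) \left(-1395\right) = \left(\left(- \frac{1}{18}\right) \left(-16\right) \left(-143\right) + 4163\right) \left(-1395\right) = \left(- \frac{1144}{9} + 4163\right) \left(-1395\right) = \frac{36323}{9} \left(-1395\right) = -5630065$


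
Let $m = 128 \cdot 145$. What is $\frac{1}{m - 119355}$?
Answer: $- \frac{1}{100795} \approx -9.9211 \cdot 10^{-6}$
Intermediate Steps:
$m = 18560$
$\frac{1}{m - 119355} = \frac{1}{18560 - 119355} = \frac{1}{-100795} = - \frac{1}{100795}$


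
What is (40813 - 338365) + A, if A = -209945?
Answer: -507497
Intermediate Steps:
(40813 - 338365) + A = (40813 - 338365) - 209945 = -297552 - 209945 = -507497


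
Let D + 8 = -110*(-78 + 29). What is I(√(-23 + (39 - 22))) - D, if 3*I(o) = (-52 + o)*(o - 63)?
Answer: -4292 - 115*I*√6/3 ≈ -4292.0 - 93.897*I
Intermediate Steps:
I(o) = (-63 + o)*(-52 + o)/3 (I(o) = ((-52 + o)*(o - 63))/3 = ((-52 + o)*(-63 + o))/3 = ((-63 + o)*(-52 + o))/3 = (-63 + o)*(-52 + o)/3)
D = 5382 (D = -8 - 110*(-78 + 29) = -8 - 110*(-49) = -8 + 5390 = 5382)
I(√(-23 + (39 - 22))) - D = (1092 - 115*√(-23 + (39 - 22))/3 + (√(-23 + (39 - 22)))²/3) - 1*5382 = (1092 - 115*√(-23 + 17)/3 + (√(-23 + 17))²/3) - 5382 = (1092 - 115*I*√6/3 + (√(-6))²/3) - 5382 = (1092 - 115*I*√6/3 + (I*√6)²/3) - 5382 = (1092 - 115*I*√6/3 + (⅓)*(-6)) - 5382 = (1092 - 115*I*√6/3 - 2) - 5382 = (1090 - 115*I*√6/3) - 5382 = -4292 - 115*I*√6/3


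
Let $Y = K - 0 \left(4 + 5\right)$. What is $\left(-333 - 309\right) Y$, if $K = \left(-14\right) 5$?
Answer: $44940$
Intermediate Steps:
$K = -70$
$Y = -70$ ($Y = -70 - 0 \left(4 + 5\right) = -70 - 0 \cdot 9 = -70 - 0 = -70 + 0 = -70$)
$\left(-333 - 309\right) Y = \left(-333 - 309\right) \left(-70\right) = \left(-642\right) \left(-70\right) = 44940$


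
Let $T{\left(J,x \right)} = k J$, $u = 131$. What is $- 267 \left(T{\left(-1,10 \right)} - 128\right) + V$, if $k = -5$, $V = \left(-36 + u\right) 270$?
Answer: $58491$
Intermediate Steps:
$V = 25650$ ($V = \left(-36 + 131\right) 270 = 95 \cdot 270 = 25650$)
$T{\left(J,x \right)} = - 5 J$
$- 267 \left(T{\left(-1,10 \right)} - 128\right) + V = - 267 \left(\left(-5\right) \left(-1\right) - 128\right) + 25650 = - 267 \left(5 - 128\right) + 25650 = \left(-267\right) \left(-123\right) + 25650 = 32841 + 25650 = 58491$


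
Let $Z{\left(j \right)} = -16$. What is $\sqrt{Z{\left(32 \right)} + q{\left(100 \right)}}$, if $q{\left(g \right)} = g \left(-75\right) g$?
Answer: $8 i \sqrt{11719} \approx 866.04 i$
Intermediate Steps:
$q{\left(g \right)} = - 75 g^{2}$ ($q{\left(g \right)} = - 75 g g = - 75 g^{2}$)
$\sqrt{Z{\left(32 \right)} + q{\left(100 \right)}} = \sqrt{-16 - 75 \cdot 100^{2}} = \sqrt{-16 - 750000} = \sqrt{-750016} = 8 i \sqrt{11719}$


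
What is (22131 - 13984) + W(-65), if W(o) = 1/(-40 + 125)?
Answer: 692496/85 ≈ 8147.0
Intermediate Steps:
W(o) = 1/85
(22131 - 13984) + W(-65) = (22131 - 13984) + 1/85 = 8147 + 1/85 = 692496/85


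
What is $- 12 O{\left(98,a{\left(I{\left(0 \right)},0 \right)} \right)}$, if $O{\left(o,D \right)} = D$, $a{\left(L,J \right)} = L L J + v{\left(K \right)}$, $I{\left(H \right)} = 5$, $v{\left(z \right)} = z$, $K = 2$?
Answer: $-24$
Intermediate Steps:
$a{\left(L,J \right)} = 2 + J L^{2}$ ($a{\left(L,J \right)} = L L J + 2 = L^{2} J + 2 = J L^{2} + 2 = 2 + J L^{2}$)
$- 12 O{\left(98,a{\left(I{\left(0 \right)},0 \right)} \right)} = - 12 \left(2 + 0 \cdot 5^{2}\right) = - 12 \left(2 + 0 \cdot 25\right) = - 12 \left(2 + 0\right) = \left(-12\right) 2 = -24$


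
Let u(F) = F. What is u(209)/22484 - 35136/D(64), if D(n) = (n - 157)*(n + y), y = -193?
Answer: -7954449/2724652 ≈ -2.9194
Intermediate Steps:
D(n) = (-193 + n)*(-157 + n) (D(n) = (n - 157)*(n - 193) = (-157 + n)*(-193 + n) = (-193 + n)*(-157 + n))
u(209)/22484 - 35136/D(64) = 209/22484 - 35136/(30301 + 64² - 350*64) = 209*(1/22484) - 35136/(30301 + 4096 - 22400) = 19/2044 - 35136/11997 = 19/2044 - 35136*1/11997 = 19/2044 - 3904/1333 = -7954449/2724652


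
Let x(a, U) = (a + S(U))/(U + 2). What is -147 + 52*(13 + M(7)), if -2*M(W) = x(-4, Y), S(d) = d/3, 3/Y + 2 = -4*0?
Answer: 763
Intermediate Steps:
Y = -3/2 (Y = 3/(-2 - 4*0) = 3/(-2 + 0) = 3/(-2) = 3*(-½) = -3/2 ≈ -1.5000)
S(d) = d/3 (S(d) = d*(⅓) = d/3)
x(a, U) = (a + U/3)/(2 + U) (x(a, U) = (a + U/3)/(U + 2) = (a + U/3)/(2 + U))
M(W) = 9/2 (M(W) = -(-4 + (⅓)*(-3/2))/(2*(2 - 3/2)) = -(-4 - ½)/(2*½) = -(-9)/2 = -½*(-9) = 9/2)
-147 + 52*(13 + M(7)) = -147 + 52*(13 + 9/2) = -147 + 52*(35/2) = -147 + 910 = 763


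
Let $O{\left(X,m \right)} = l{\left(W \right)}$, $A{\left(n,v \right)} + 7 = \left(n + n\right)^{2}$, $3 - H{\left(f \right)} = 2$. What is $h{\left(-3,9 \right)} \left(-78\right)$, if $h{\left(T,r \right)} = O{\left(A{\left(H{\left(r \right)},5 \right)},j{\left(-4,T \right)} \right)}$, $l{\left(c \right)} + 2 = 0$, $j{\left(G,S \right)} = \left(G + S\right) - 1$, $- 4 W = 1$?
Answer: $156$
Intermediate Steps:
$W = - \frac{1}{4}$ ($W = \left(- \frac{1}{4}\right) 1 = - \frac{1}{4} \approx -0.25$)
$j{\left(G,S \right)} = -1 + G + S$
$l{\left(c \right)} = -2$ ($l{\left(c \right)} = -2 + 0 = -2$)
$H{\left(f \right)} = 1$ ($H{\left(f \right)} = 3 - 2 = 1$)
$A{\left(n,v \right)} = -7 + 4 n^{2}$ ($A{\left(n,v \right)} = -7 + \left(n + n\right)^{2} = -7 + \left(2 n\right)^{2} = -7 + 4 n^{2}$)
$O{\left(X,m \right)} = -2$
$h{\left(T,r \right)} = -2$
$h{\left(-3,9 \right)} \left(-78\right) = \left(-2\right) \left(-78\right) = 156$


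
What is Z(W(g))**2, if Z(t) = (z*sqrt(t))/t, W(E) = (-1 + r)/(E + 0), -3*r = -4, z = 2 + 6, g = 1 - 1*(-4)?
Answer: 960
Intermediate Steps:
g = 5 (g = 1 + 4 = 5)
z = 8
r = 4/3 (r = -1/3*(-4) = 4/3 ≈ 1.3333)
W(E) = 1/(3*E) (W(E) = (-1 + 4/3)/(E + 0) = 1/(3*E))
Z(t) = 8/sqrt(t) (Z(t) = (8*sqrt(t))/t = 8/sqrt(t))
Z(W(g))**2 = (8/sqrt((1/3)/5))**2 = (8/sqrt((1/3)*(1/5)))**2 = (8/1/sqrt(15))**2 = (8*sqrt(15))**2 = 960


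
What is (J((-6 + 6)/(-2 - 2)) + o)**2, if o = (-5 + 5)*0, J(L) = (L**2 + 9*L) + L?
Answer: 0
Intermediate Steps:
J(L) = L**2 + 10*L
o = 0 (o = 0*0 = 0)
(J((-6 + 6)/(-2 - 2)) + o)**2 = (((-6 + 6)/(-2 - 2))*(10 + (-6 + 6)/(-2 - 2)) + 0)**2 = ((0/(-4))*(10 + 0/(-4)) + 0)**2 = ((0*(-1/4))*(10 + 0*(-1/4)) + 0)**2 = (0*(10 + 0) + 0)**2 = (0*10 + 0)**2 = (0 + 0)**2 = 0**2 = 0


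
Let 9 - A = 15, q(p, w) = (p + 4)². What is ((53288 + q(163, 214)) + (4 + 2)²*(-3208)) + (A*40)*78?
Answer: -53031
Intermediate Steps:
q(p, w) = (4 + p)²
A = -6 (A = 9 - 1*15 = 9 - 15 = -6)
((53288 + q(163, 214)) + (4 + 2)²*(-3208)) + (A*40)*78 = ((53288 + (4 + 163)²) + (4 + 2)²*(-3208)) - 6*40*78 = ((53288 + 167²) + 6²*(-3208)) - 240*78 = ((53288 + 27889) + 36*(-3208)) - 18720 = (81177 - 115488) - 18720 = -34311 - 18720 = -53031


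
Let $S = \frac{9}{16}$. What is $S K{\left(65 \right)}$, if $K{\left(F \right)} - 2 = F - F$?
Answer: $\frac{9}{8} \approx 1.125$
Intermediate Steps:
$K{\left(F \right)} = 2$ ($K{\left(F \right)} = 2 + \left(F - F\right) = 2 + 0 = 2$)
$S = \frac{9}{16}$ ($S = 9 \cdot \frac{1}{16} = \frac{9}{16} \approx 0.5625$)
$S K{\left(65 \right)} = \frac{9}{16} \cdot 2 = \frac{9}{8}$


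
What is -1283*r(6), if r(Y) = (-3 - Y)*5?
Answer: 57735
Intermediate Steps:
r(Y) = -15 - 5*Y
-1283*r(6) = -1283*(-15 - 5*6) = -1283*(-15 - 30) = -1283*(-45) = 57735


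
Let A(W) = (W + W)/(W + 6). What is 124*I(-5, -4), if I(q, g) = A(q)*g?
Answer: 4960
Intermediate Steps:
A(W) = 2*W/(6 + W) (A(W) = (2*W)/(6 + W) = 2*W/(6 + W))
I(q, g) = 2*g*q/(6 + q) (I(q, g) = (2*q/(6 + q))*g = 2*g*q/(6 + q))
124*I(-5, -4) = 124*(2*(-4)*(-5)/(6 - 5)) = 124*(2*(-4)*(-5)/1) = 124*(2*(-4)*(-5)*1) = 124*40 = 4960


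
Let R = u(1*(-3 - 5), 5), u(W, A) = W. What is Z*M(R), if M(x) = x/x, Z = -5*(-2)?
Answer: 10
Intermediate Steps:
R = -8 (R = 1*(-3 - 5) = 1*(-8) = -8)
Z = 10
M(x) = 1
Z*M(R) = 10*1 = 10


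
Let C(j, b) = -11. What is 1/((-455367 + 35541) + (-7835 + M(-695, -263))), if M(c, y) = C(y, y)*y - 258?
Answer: -1/425026 ≈ -2.3528e-6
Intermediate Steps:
M(c, y) = -258 - 11*y (M(c, y) = -11*y - 258 = -258 - 11*y)
1/((-455367 + 35541) + (-7835 + M(-695, -263))) = 1/((-455367 + 35541) + (-7835 + (-258 - 11*(-263)))) = 1/(-419826 + (-7835 + (-258 + 2893))) = 1/(-419826 + (-7835 + 2635)) = 1/(-419826 - 5200) = 1/(-425026) = -1/425026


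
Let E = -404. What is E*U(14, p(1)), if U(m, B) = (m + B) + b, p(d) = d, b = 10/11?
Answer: -70700/11 ≈ -6427.3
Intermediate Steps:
b = 10/11 (b = 10*(1/11) = 10/11 ≈ 0.90909)
U(m, B) = 10/11 + B + m (U(m, B) = (m + B) + 10/11 = (B + m) + 10/11 = 10/11 + B + m)
E*U(14, p(1)) = -404*(10/11 + 1 + 14) = -404*175/11 = -70700/11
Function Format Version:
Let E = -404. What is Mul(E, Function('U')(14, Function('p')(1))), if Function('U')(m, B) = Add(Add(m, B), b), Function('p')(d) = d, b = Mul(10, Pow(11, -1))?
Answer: Rational(-70700, 11) ≈ -6427.3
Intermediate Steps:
b = Rational(10, 11) (b = Mul(10, Rational(1, 11)) = Rational(10, 11) ≈ 0.90909)
Function('U')(m, B) = Add(Rational(10, 11), B, m) (Function('U')(m, B) = Add(Add(m, B), Rational(10, 11)) = Add(Add(B, m), Rational(10, 11)) = Add(Rational(10, 11), B, m))
Mul(E, Function('U')(14, Function('p')(1))) = Mul(-404, Add(Rational(10, 11), 1, 14)) = Mul(-404, Rational(175, 11)) = Rational(-70700, 11)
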